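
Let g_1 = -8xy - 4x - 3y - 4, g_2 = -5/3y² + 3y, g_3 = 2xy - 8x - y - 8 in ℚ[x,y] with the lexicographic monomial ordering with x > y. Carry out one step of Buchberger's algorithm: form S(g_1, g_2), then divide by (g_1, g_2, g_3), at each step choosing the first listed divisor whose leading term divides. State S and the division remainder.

lcm(LM(g_1), LM(g_2)) = xy².
S = (lcm/LT(g_1))·g_1 − (lcm/LT(g_2))·g_2 = 23/10xy + ⅜y² + ½y.
Reduce S modulo (g_1, g_2, g_3) in that order:
  leading term xy: subtract (-23/80)·g_1 from 23/10xy + ⅜y² + ½y → -23/20x + ⅜y² - 29/80y - 23/20
  leading term x: no divisor's leading term divides it; move -23/20x to the remainder.
  leading term y²: subtract (-9/40)·g_2 from ⅜y² - 29/80y - 23/20 → 5/16y - 23/20
  leading term y: no divisor's leading term divides it; move 5/16y to the remainder.
  leading term 1: no divisor's leading term divides it; move -23/20 to the remainder.
The remainder -23/20x + 5/16y - 23/20 is nonzero, so it would be added as the next basis element.
An S-polynomial is built so that the two leading terms cancel; whether anything survives reduction is exactly the Gröbner-basis criterion.

S(g_1, g_2) = 23/10xy + ⅜y² + ½y; remainder on division = -23/20x + 5/16y - 23/20.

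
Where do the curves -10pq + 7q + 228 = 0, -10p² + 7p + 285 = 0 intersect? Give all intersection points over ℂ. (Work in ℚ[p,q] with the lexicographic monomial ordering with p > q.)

Compute a lex Gröbner basis by Buchberger's algorithm.
f_1 = -10pq + 7q + 228, LT = pq.
f_2 = -10p² + 7p + 285, LT = p².

S(f_1,f_2): lcm = p²q. S = -114/5p + 57/2q.
  leading term p: no divisor's leading term divides it; move -114/5p to the remainder.
  leading term q: no divisor's leading term divides it; move 57/2q to the remainder.
  remainder -114/5p + 57/2q ≠ 0; add h_3 = -114/5p + 57/2q to the basis.

S(f_1,h_3): lcm = pq. S = 5/4q² - 7/10q - 114/5.
  leading term q²: no divisor's leading term divides it; move 5/4q² to the remainder.
  leading term q: no divisor's leading term divides it; move -7/10q to the remainder.
  leading term 1: no divisor's leading term divides it; move -114/5 to the remainder.
  remainder 5/4q² - 7/10q - 114/5 ≠ 0; add h_4 = 5/4q² - 7/10q - 114/5 to the basis.

S(f_2,h_3): lcm = p². S = 5/4pq - 7/10p - 57/2.
  leading term pq: subtract (-⅛)·f_1 from 5/4pq - 7/10p - 57/2 → -7/10p + ⅞q
  leading term p: subtract (7/228)·h_3 from -7/10p + ⅞q → 0
  remainder 0.

S(f_1,h_4): lcm = pq². S = 14/25pq + 456/25p - 7/10q² - 114/5q.
  leading term pq: subtract (-7/125)·f_1 from 14/25pq + 456/25p - 7/10q² - 114/5q → 456/25p - 7/10q² - 2801/125q + 1596/125
  leading term p: subtract (-⅘)·h_3 from 456/25p - 7/10q² - 2801/125q + 1596/125 → -7/10q² + 49/125q + 1596/125
  leading term q²: subtract (-14/25)·h_4 from -7/10q² + 49/125q + 1596/125 → 0
  remainder 0.

S(f_2,h_4): leading monomials are coprime, so the S-polynomial reduces to 0 (Buchberger's first criterion).
S(h_3,h_4): leading monomials are coprime, so the S-polynomial reduces to 0 (Buchberger's first criterion).
Every S-polynomial of the final basis reduces to 0, so we have a Gröbner basis.
Inter-reduce: drop elements whose leading term is divisible by another's, tail-reduce, and make monic.
Reduced Gröbner basis: {p - 5/4q, q² - 14/25q - 456/25}.

Since the basis is lex-ordered, q² - 14/25q - 456/25 is univariate in q. Its roots are {-4, 114/25}. Back-substituting each root into the other basis elements fixes the other coordinates.
  q = -4: the earlier basis element becomes p + 5 = 0, giving p = -5 — point (-5, -4).
  q = 114/25: the earlier basis element becomes p - 57/10 = 0, giving p = 57/10 — point (57/10, 114/25).
Substituting each solution back into the original system confirms all equations vanish.

{(-5, -4), (57/10, 114/25)}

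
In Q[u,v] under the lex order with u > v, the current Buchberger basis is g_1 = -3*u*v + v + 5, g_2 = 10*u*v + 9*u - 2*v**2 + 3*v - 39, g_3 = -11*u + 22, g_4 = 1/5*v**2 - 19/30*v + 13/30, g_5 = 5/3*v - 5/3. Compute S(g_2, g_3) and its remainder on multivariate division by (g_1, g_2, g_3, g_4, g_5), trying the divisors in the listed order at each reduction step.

lcm(LM(g_2), LM(g_3)) = u*v.
S = (lcm/LT(g_2))·g_2 − (lcm/LT(g_3))·g_3 = 9/10*u - 1/5*v**2 + 23/10*v - 39/10.
Reduce S modulo (g_1, g_2, g_3, g_4, g_5) in that order:
  leading term u: subtract (-9/110)·g_3 from 9/10*u - 1/5*v**2 + 23/10*v - 39/10 → -1/5*v**2 + 23/10*v - 21/10
  leading term v**2: subtract (-1)·g_4 from -1/5*v**2 + 23/10*v - 21/10 → 5/3*v - 5/3
  leading term v: subtract (1)·g_5 from 5/3*v - 5/3 → 0
The remainder is 0, so this S-polynomial contributes no new basis element.

S(g_2, g_3) = 9/10*u - 1/5*v**2 + 23/10*v - 39/10; remainder on division = 0.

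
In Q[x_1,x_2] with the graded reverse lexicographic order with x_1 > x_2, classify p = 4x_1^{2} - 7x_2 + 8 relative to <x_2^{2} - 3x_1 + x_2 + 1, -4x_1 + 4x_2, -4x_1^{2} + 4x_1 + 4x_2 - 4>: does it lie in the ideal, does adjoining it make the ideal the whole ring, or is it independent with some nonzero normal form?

Adjoining 4x_1^{2} - 7x_2 + 8 makes the ideal the whole ring: the system is inconsistent.

First compute the reduced Gröbner basis of I by Buchberger's algorithm.
f_1 = x_2^{2} - 3x_1 + x_2 + 1, LT = x_2^{2}.
f_2 = -4x_1 + 4x_2, LT = x_1.
f_3 = -4x_1^{2} + 4x_1 + 4x_2 - 4, LT = x_1^{2}.

The S-polynomials (S(f_1,f_2), S(f_1,f_3), S(f_2,f_3)) all reduce to 0 modulo the current basis, so we have a Gröbner basis.
Inter-reduce: drop elements whose leading term is divisible by another's, tail-reduce, and make monic.
Reduced Gröbner basis: {x_2^{2} - 2x_2 + 1, x_1 - x_2}.
Label its elements g_1 = x_2^{2} - 2x_2 + 1, g_2 = x_1 - x_2.

Reduce p = 4x_1^{2} - 7x_2 + 8 modulo G:
  leading term x_1^{2}: subtract (4x_1)·g_2 from 4x_1^{2} - 7x_2 + 8 → 4x_1x_2 - 7x_2 + 8
  leading term x_1x_2: subtract (4x_2)·g_2 from 4x_1x_2 - 7x_2 + 8 → 4x_2^{2} - 7x_2 + 8
  leading term x_2^{2}: subtract (4)·g_1 from 4x_2^{2} - 7x_2 + 8 → x_2 + 4
  leading term x_2: no divisor's leading term divides it; move x_2 to the remainder.
  leading term 1: no divisor's leading term divides it; move 4 to the remainder.
  normal form = x_2 + 4.
The normal form is nonzero, so p ∉ I. Since p minus its normal form lies in I, I + (p) = I + (r) where r = x_2 + 4; decide whether this ideal is the whole ring.
Run Buchberger on G together with r (pairs among the g_i already reduce to 0 since G is a Gröbner basis):
g_1 = x_2^{2} - 2x_2 + 1, LT = x_2^{2}.
g_2 = x_1 - x_2, LT = x_1.
r = x_2 + 4, LT = x_2.

S(g_1,r): lcm = x_2^{2}. S = -6x_2 + 1.
  leading term x_2: subtract (-6)·r from -6x_2 + 1 → 25
  leading term 1: no divisor's leading term divides it; move 25 to the remainder.
  remainder 25 ≠ 0; add m_4 = 25 to the basis.

The other S-polynomials (S(g_1,g_2), S(g_2,r), S(g_1,m_4), S(g_2,m_4), S(r,m_4)) all reduce to 0 modulo the current basis, so we have a Gröbner basis.
Inter-reduce: drop elements whose leading term is divisible by another's, tail-reduce, and make monic.
Reduced Gröbner basis: {1}.
The reduced Gröbner basis of I + (p) is {1}: the ideal is the whole ring, so the enlarged system has no common solution — adjoining p is inconsistent.

Ideal membership is decidable via reduction modulo a Gröbner basis.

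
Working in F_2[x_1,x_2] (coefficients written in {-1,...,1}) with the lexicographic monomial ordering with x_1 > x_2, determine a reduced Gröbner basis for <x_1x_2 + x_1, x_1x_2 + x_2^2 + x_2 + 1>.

G = {x_1 + x_2^2 + x_2 + 1, x_2^3 + 1}

f_1 = x_1x_2 + x_1, LT = x_1x_2.
f_2 = x_1x_2 + x_2^2 + x_2 + 1, LT = x_1x_2.

S(f_1,f_2): lcm = x_1x_2. S = x_1 + x_2^2 + x_2 + 1.
  leading term x_1: no divisor's leading term divides it; move x_1 to the remainder.
  leading term x_2^2: no divisor's leading term divides it; move x_2^2 to the remainder.
  leading term x_2: no divisor's leading term divides it; move x_2 to the remainder.
  leading term 1: no divisor's leading term divides it; move 1 to the remainder.
  remainder x_1 + x_2^2 + x_2 + 1 ≠ 0; add g_3 = x_1 + x_2^2 + x_2 + 1 to the basis.

S(f_1,g_3): lcm = x_1x_2. S = x_1 + x_2^3 + x_2^2 + x_2.
  leading term x_1: subtract (1)·g_3 from x_1 + x_2^3 + x_2^2 + x_2 → x_2^3 + 1
  leading term x_2^3: no divisor's leading term divides it; move x_2^3 to the remainder.
  leading term 1: no divisor's leading term divides it; move 1 to the remainder.
  remainder x_2^3 + 1 ≠ 0; add g_4 = x_2^3 + 1 to the basis.

The other S-polynomials (S(f_2,g_3), S(f_1,g_4), S(f_2,g_4), S(g_3,g_4)) all reduce to 0 modulo the current basis, so we have a Gröbner basis.
Inter-reduce: drop elements whose leading term is divisible by another's, tail-reduce, and make monic.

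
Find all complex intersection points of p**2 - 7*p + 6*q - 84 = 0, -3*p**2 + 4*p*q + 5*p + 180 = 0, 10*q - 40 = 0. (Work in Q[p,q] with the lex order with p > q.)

{(-5, 4), (12, 4)}

Compute a lex Gröbner basis by Buchberger's algorithm.
f_1 = p**2 - 7*p + 6*q - 84, LT = p**2.
f_2 = -3*p**2 + 4*p*q + 5*p + 180, LT = p**2.
f_3 = 10*q - 40, LT = q.

The S-polynomials (S(f_1,f_2), S(f_1,f_3), S(f_2,f_3)) all reduce to 0 modulo the current basis, so we have a Gröbner basis.
Inter-reduce: drop elements whose leading term is divisible by another's, tail-reduce, and make monic.
Reduced Gröbner basis: {p**2 - 7*p - 60, q - 4}.

A lex Gröbner basis eliminates variables successively. Here q - 4 depends only on q, with roots {4}; lifting each root through the earlier basis elements recovers the full solutions.
  q = 4: the earlier basis element becomes p**2 - 7*p - 60 = 0, giving p = -5, 12 — points (-5, 4), (12, 4).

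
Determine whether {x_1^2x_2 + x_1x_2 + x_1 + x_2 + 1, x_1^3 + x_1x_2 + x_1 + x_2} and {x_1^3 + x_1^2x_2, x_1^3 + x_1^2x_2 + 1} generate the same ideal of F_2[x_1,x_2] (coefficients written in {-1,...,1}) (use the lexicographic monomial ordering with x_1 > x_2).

No, the ideals differ.

Two ideals are equal iff their reduced Gröbner bases coincide (the reduced basis is unique for a fixed ordering).
Buchberger on the first generating set:
f_1 = x_1^2x_2 + x_1x_2 + x_1 + x_2 + 1, LT = x_1^2x_2.
f_2 = x_1^3 + x_1x_2 + x_1 + x_2, LT = x_1^3.

S(f_1,f_2): lcm = x_1^3x_2. S = x_1^2x_2 + x_1^2 + x_1x_2^2 + x_1 + x_2^2.
  leading term x_1^2x_2: subtract (1)·f_1 from x_1^2x_2 + x_1^2 + x_1x_2^2 + x_1 + x_2^2 → x_1^2 + x_1x_2^2 + x_1x_2 + x_2^2 + x_2 + 1
  leading term x_1^2: no divisor's leading term divides it; move x_1^2 to the remainder.
  leading term x_1x_2^2: no divisor's leading term divides it; move x_1x_2^2 to the remainder.
  leading term x_1x_2: no divisor's leading term divides it; move x_1x_2 to the remainder.
  leading term x_2^2: no divisor's leading term divides it; move x_2^2 to the remainder.
  leading term x_2: no divisor's leading term divides it; move x_2 to the remainder.
  leading term 1: no divisor's leading term divides it; move 1 to the remainder.
  remainder x_1^2 + x_1x_2^2 + x_1x_2 + x_2^2 + x_2 + 1 ≠ 0; add g_3 = x_1^2 + x_1x_2^2 + x_1x_2 + x_2^2 + x_2 + 1 to the basis.

S(f_1,g_3): lcm = x_1^2x_2. S = x_1x_2^3 + x_1x_2^2 + x_1x_2 + x_1 + x_2^3 + x_2^2 + 1.
  leading term x_1x_2^3: no divisor's leading term divides it; move x_1x_2^3 to the remainder.
  leading term x_1x_2^2: no divisor's leading term divides it; move x_1x_2^2 to the remainder.
  leading term x_1x_2: no divisor's leading term divides it; move x_1x_2 to the remainder.
  leading term x_1: no divisor's leading term divides it; move x_1 to the remainder.
  leading term x_2^3: no divisor's leading term divides it; move x_2^3 to the remainder.
  leading term x_2^2: no divisor's leading term divides it; move x_2^2 to the remainder.
  leading term 1: no divisor's leading term divides it; move 1 to the remainder.
  remainder x_1x_2^3 + x_1x_2^2 + x_1x_2 + x_1 + x_2^3 + x_2^2 + 1 ≠ 0; add g_4 = x_1x_2^3 + x_1x_2^2 + x_1x_2 + x_1 + x_2^3 + x_2^2 + 1 to the basis.

S(f_2,g_3): lcm = x_1^3. S = x_1^2x_2^2 + x_1^2x_2 + x_1x_2^2 + x_2.
  leading term x_1^2x_2^2: subtract (x_2)·f_1 from x_1^2x_2^2 + x_1^2x_2 + x_1x_2^2 + x_2 → x_1^2x_2 + x_1x_2 + x_2^2
  leading term x_1^2x_2: subtract (1)·f_1 from x_1^2x_2 + x_1x_2 + x_2^2 → x_1 + x_2^2 + x_2 + 1
  leading term x_1: no divisor's leading term divides it; move x_1 to the remainder.
  leading term x_2^2: no divisor's leading term divides it; move x_2^2 to the remainder.
  leading term x_2: no divisor's leading term divides it; move x_2 to the remainder.
  leading term 1: no divisor's leading term divides it; move 1 to the remainder.
  remainder x_1 + x_2^2 + x_2 + 1 ≠ 0; add g_5 = x_1 + x_2^2 + x_2 + 1 to the basis.

S(g_4,g_5): lcm = x_1x_2^3. S = x_1x_2^2 + x_1x_2 + x_1 + x_2^5 + x_2^4 + x_2^2 + 1.
  leading term x_1x_2^2: subtract (x_2^2)·g_5 from x_1x_2^2 + x_1x_2 + x_1 + x_2^5 + x_2^4 + x_2^2 + 1 → x_1x_2 + x_1 + x_2^5 + x_2^3 + 1
  leading term x_1x_2: subtract (x_2)·g_5 from x_1x_2 + x_1 + x_2^5 + x_2^3 + 1 → x_1 + x_2^5 + x_2^2 + x_2 + 1
  leading term x_1: subtract (1)·g_5 from x_1 + x_2^5 + x_2^2 + x_2 + 1 → x_2^5
  leading term x_2^5: no divisor's leading term divides it; move x_2^5 to the remainder.
  remainder x_2^5 ≠ 0; add g_6 = x_2^5 to the basis.

The other S-polynomials (S(f_1,g_4), S(f_2,g_4), S(g_3,g_4), S(f_1,g_5), S(f_2,g_5), S(g_3,g_5), S(f_1,g_6), S(f_2,g_6), S(g_3,g_6), S(g_4,g_6), S(g_5,g_6)) all reduce to 0 modulo the current basis, so we have a Gröbner basis.
Inter-reduce: drop elements whose leading term is divisible by another's, tail-reduce, and make monic.
Reduced Gröbner basis: {x_1 + x_2^2 + x_2 + 1, x_2^5}.

Buchberger on the second generating set:
h_1 = x_1^3 + x_1^2x_2, LT = x_1^3.
h_2 = x_1^3 + x_1^2x_2 + 1, LT = x_1^3.

S(h_1,h_2): lcm = x_1^3. S = 1.
  leading term 1: no divisor's leading term divides it; move 1 to the remainder.
  remainder 1 ≠ 0; add k_3 = 1 to the basis.

The other S-polynomials (S(h_1,k_3), S(h_2,k_3)) all reduce to 0 modulo the current basis, so we have a Gröbner basis.
Inter-reduce: drop elements whose leading term is divisible by another's, tail-reduce, and make monic.
Reduced Gröbner basis: {1}.

Since the reduced bases disagree, the two ideals are not the same.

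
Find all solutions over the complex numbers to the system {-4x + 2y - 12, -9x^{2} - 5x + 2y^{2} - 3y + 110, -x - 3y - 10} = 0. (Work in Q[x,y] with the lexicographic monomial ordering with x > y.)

{(-4, -2)}

Compute a lex Gröbner basis by Buchberger's algorithm.
f_1 = -4x + 2y - 12, LT = x.
f_2 = -9x^{2} - 5x + 2y^{2} - 3y + 110, LT = x^{2}.
f_3 = -x - 3y - 10, LT = x.

S(f_1,f_2): lcm = x^{2}. S = -\tfrac{1}{2}xy + \tfrac{22}{9}x + \tfrac{2}{9}y^{2} - \tfrac{1}{3}y + \tfrac{110}{9}.
  leading term xy: subtract (\tfrac{1}{8}y)·f_1 from -\tfrac{1}{2}xy + \tfrac{22}{9}x + \tfrac{2}{9}y^{2} - \tfrac{1}{3}y + \tfrac{110}{9} → \tfrac{22}{9}x - \tfrac{1}{36}y^{2} + \tfrac{7}{6}y + \tfrac{110}{9}
  leading term x: subtract (-\tfrac{11}{18})·f_1 from \tfrac{22}{9}x - \tfrac{1}{36}y^{2} + \tfrac{7}{6}y + \tfrac{110}{9} → -\tfrac{1}{36}y^{2} + \tfrac{43}{18}y + \tfrac{44}{9}
  leading term y^{2}: no divisor's leading term divides it; move -\tfrac{1}{36}y^{2} to the remainder.
  leading term y: no divisor's leading term divides it; move \tfrac{43}{18}y to the remainder.
  leading term 1: no divisor's leading term divides it; move \tfrac{44}{9} to the remainder.
  remainder -\tfrac{1}{36}y^{2} + \tfrac{43}{18}y + \tfrac{44}{9} ≠ 0; add h_4 = -\tfrac{1}{36}y^{2} + \tfrac{43}{18}y + \tfrac{44}{9} to the basis.

S(f_1,f_3): lcm = x. S = -\tfrac{7}{2}y - 7.
  leading term y: no divisor's leading term divides it; move -\tfrac{7}{2}y to the remainder.
  leading term 1: no divisor's leading term divides it; move -7 to the remainder.
  remainder -\tfrac{7}{2}y - 7 ≠ 0; add h_5 = -\tfrac{7}{2}y - 7 to the basis.

The other S-polynomials (S(f_2,f_3), S(f_1,h_4), S(f_2,h_4), S(f_3,h_4), S(f_1,h_5), S(f_2,h_5), S(f_3,h_5), S(h_4,h_5)) all reduce to 0 modulo the current basis, so we have a Gröbner basis.
Inter-reduce: drop elements whose leading term is divisible by another's, tail-reduce, and make monic.
Reduced Gröbner basis: {x + 4, y + 2}.

Since the basis is lex-ordered, y + 2 is univariate in y. Its roots are {-2}. Back-substituting each root into the other basis elements fixes the other coordinates.
  y = -2: the earlier basis element becomes x + 4 = 0, giving x = -4 — point (-4, -2).
Zero-dimensionality of the ideal guarantees finitely many solutions over ℂ.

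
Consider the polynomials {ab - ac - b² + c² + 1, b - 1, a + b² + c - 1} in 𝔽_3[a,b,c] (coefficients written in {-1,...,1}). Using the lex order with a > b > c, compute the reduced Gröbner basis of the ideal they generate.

f_1 = ab - ac - b² + c² + 1, LT = ab.
f_2 = b - 1, LT = b.
f_3 = a + b² + c - 1, LT = a.

S(f_1,f_2): lcm = ab. S = -ac + a - b² + c² + 1.
  leading term ac: subtract (-c)·f_3 from -ac + a - b² + c² + 1 → a + b²c - b² - c² - c + 1
  leading term a: subtract (1)·f_3 from a + b²c - b² - c² - c + 1 → b²c + b² - c² + c - 1
  leading term b²c: subtract (bc)·f_2 from b²c + b² - c² + c - 1 → b² + bc - c² + c - 1
  leading term b²: subtract (b)·f_2 from b² + bc - c² + c - 1 → bc + b - c² + c - 1
  leading term bc: subtract (c)·f_2 from bc + b - c² + c - 1 → b - c² - c - 1
  leading term b: subtract (1)·f_2 from b - c² - c - 1 → -c² - c
  leading term c²: no divisor's leading term divides it; move -c² to the remainder.
  leading term c: no divisor's leading term divides it; move -c to the remainder.
  remainder -c² - c ≠ 0; add g_4 = -c² - c to the basis.

The other S-polynomials (S(f_1,f_3), S(f_2,f_3), S(f_1,g_4), S(f_2,g_4), S(f_3,g_4)) all reduce to 0 modulo the current basis, so we have a Gröbner basis.
Inter-reduce: drop elements whose leading term is divisible by another's, tail-reduce, and make monic.

G = {a + c, b - 1, c² + c}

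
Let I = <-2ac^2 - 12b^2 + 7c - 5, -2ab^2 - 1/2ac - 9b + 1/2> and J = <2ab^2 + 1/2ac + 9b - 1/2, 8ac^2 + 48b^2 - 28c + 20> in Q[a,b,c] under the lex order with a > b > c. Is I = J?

Yes, the ideals are equal.

Since reduced Gröbner bases are canonical representatives of ideals under a given ordering, it suffices to compute and compare them.
Buchberger on the first generating set:
f_1 = -2ac^2 - 12b^2 + 7c - 5, LT = ac^2.
f_2 = -2ab^2 - 1/2ac - 9b + 1/2, LT = ab^2.

S(f_1,f_2): lcm = ab^2c^2. S = -1/4ac^3 + 6b^4 - 7/2b^2c + 5/2b^2 - 9/2bc^2 + 1/4c^2.
  reduce S modulo (f_1, f_2):
  remainder 6b^4 - 2b^2c + 5/2b^2 - 9/2bc^2 - 5/8c^2 + 5/8c ≠ 0; add g_3 = 6b^4 - 2b^2c + 5/2b^2 - 9/2bc^2 - 5/8c^2 + 5/8c to the basis.

The other S-polynomials (S(f_1,g_3), S(f_2,g_3)) all reduce to 0 modulo the current basis, so we have a Gröbner basis.
Inter-reduce: drop elements whose leading term is divisible by another's, tail-reduce, and make monic.
Reduced Gröbner basis: {ab^2 + 1/4ac + 9/2b - 1/4, ac^2 + 6b^2 - 7/2c + 5/2, b^4 - 1/3b^2c + 5/12b^2 - 3/4bc^2 - 5/48c^2 + 5/48c}.

Buchberger on the second generating set:
h_1 = 2ab^2 + 1/2ac + 9b - 1/2, LT = ab^2.
h_2 = 8ac^2 + 48b^2 - 28c + 20, LT = ac^2.

S(h_1,h_2): lcm = ab^2c^2. S = 1/4ac^3 - 6b^4 + 7/2b^2c - 5/2b^2 + 9/2bc^2 - 1/4c^2.
  reduce S modulo (h_1, h_2):
  remainder -6b^4 + 2b^2c - 5/2b^2 + 9/2bc^2 + 5/8c^2 - 5/8c ≠ 0; add k_3 = -6b^4 + 2b^2c - 5/2b^2 + 9/2bc^2 + 5/8c^2 - 5/8c to the basis.

The other S-polynomials (S(h_1,k_3), S(h_2,k_3)) all reduce to 0 modulo the current basis, so we have a Gröbner basis.
Inter-reduce: drop elements whose leading term is divisible by another's, tail-reduce, and make monic.
Reduced Gröbner basis: {ab^2 + 1/4ac + 9/2b - 1/4, ac^2 + 6b^2 - 7/2c + 5/2, b^4 - 1/3b^2c + 5/12b^2 - 3/4bc^2 - 5/48c^2 + 5/48c}.

Same reduced basis, so the two generating sets span the same ideal.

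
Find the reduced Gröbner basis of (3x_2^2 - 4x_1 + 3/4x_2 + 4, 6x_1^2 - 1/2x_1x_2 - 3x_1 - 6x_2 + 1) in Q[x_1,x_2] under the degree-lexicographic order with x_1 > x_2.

G = {x_1^2 - 1/12x_1x_2 - 1/2x_1 - x_2 + 1/6, x_2^2 - 4/3x_1 + 1/4x_2 + 4/3}

Buchberger's algorithm terminates because the ascending chain of leading-term ideals stabilizes.

f_1 = 3x_2^2 - 4x_1 + 3/4x_2 + 4, LT = x_2^2.
f_2 = 6x_1^2 - 1/2x_1x_2 - 3x_1 - 6x_2 + 1, LT = x_1^2.

The S-polynomials (S(f_1,f_2)) all reduce to 0 modulo the current basis, so we have a Gröbner basis.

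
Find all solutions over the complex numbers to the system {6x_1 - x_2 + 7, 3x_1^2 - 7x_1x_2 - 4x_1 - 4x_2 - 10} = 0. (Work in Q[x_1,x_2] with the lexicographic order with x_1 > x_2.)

{(-1, 1), (-38/39, 15/13)}

Compute a lex Gröbner basis by Buchberger's algorithm.
f_1 = 6x_1 - x_2 + 7, LT = x_1.
f_2 = 3x_1^2 - 7x_1x_2 - 4x_1 - 4x_2 - 10, LT = x_1^2.

S(f_1,f_2): lcm = x_1^2. S = 13/6x_1x_2 + 5/2x_1 + 4/3x_2 + 10/3.
  leading term x_1x_2: subtract (13/36x_2)·f_1 from 13/6x_1x_2 + 5/2x_1 + 4/3x_2 + 10/3 → 5/2x_1 + 13/36x_2^2 - 43/36x_2 + 10/3
  leading term x_1: subtract (5/12)·f_1 from 5/2x_1 + 13/36x_2^2 - 43/36x_2 + 10/3 → 13/36x_2^2 - 7/9x_2 + 5/12
  leading term x_2^2: no divisor's leading term divides it; move 13/36x_2^2 to the remainder.
  leading term x_2: no divisor's leading term divides it; move -7/9x_2 to the remainder.
  leading term 1: no divisor's leading term divides it; move 5/12 to the remainder.
  remainder 13/36x_2^2 - 7/9x_2 + 5/12 ≠ 0; add h_3 = 13/36x_2^2 - 7/9x_2 + 5/12 to the basis.

The other S-polynomials (S(f_1,h_3), S(f_2,h_3)) all reduce to 0 modulo the current basis, so we have a Gröbner basis.
Inter-reduce: drop elements whose leading term is divisible by another's, tail-reduce, and make monic.
Reduced Gröbner basis: {x_1 - 1/6x_2 + 7/6, x_2^2 - 28/13x_2 + 15/13}.

Elimination: the polynomial x_2^2 - 28/13x_2 + 15/13 lies in the elimination ideal for x_2, so x_2 ∈ {1, 15/13}. For each such x_2, the remaining basis elements (now univariate) give the rest of the solution.
  x_2 = 1: the earlier basis element becomes x_1 + 1 = 0, giving x_1 = -1 — point (-1, 1).
  x_2 = 15/13: the earlier basis element becomes x_1 + 38/39 = 0, giving x_1 = -38/39 — point (-38/39, 15/13).
Substituting each solution back into the original system confirms all equations vanish.
A lex Gröbner basis triangularizes the system, enabling back-substitution.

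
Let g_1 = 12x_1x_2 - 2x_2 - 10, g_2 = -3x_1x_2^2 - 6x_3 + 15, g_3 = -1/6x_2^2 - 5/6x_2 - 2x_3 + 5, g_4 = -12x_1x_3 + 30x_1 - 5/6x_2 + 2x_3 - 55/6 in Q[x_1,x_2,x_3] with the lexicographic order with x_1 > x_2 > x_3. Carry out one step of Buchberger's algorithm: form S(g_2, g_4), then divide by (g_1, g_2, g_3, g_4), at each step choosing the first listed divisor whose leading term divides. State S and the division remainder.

lcm(LM(g_2), LM(g_4)) = x_1x_2^2x_3.
S = (lcm/LT(g_2))·g_2 − (lcm/LT(g_4))·g_4 = 5/2x_1x_2^2 - 5/72x_2^3 + 1/6x_2^2x_3 - 55/72x_2^2 + 2x_3^2 - 5x_3.
Reduce S modulo (g_1, g_2, g_3, g_4) in that order:
  leading term x_1x_2^2: subtract (5/24x_2)·g_1 from 5/2x_1x_2^2 - 5/72x_2^3 + 1/6x_2^2x_3 - 55/72x_2^2 + 2x_3^2 - 5x_3 → -5/72x_2^3 + 1/6x_2^2x_3 - 25/72x_2^2 + 25/12x_2 + 2x_3^2 - 5x_3
  leading term x_2^3: subtract (5/12x_2)·g_3 from -5/72x_2^3 + 1/6x_2^2x_3 - 25/72x_2^2 + 25/12x_2 + 2x_3^2 - 5x_3 → 1/6x_2^2x_3 + 5/6x_2x_3 + 2x_3^2 - 5x_3
  leading term x_2^2x_3: subtract (-x_3)·g_3 from 1/6x_2^2x_3 + 5/6x_2x_3 + 2x_3^2 - 5x_3 → 0
The remainder is 0, so this S-polynomial contributes no new basis element.

S(g_2, g_4) = 5/2x_1x_2^2 - 5/72x_2^3 + 1/6x_2^2x_3 - 55/72x_2^2 + 2x_3^2 - 5x_3; remainder on division = 0.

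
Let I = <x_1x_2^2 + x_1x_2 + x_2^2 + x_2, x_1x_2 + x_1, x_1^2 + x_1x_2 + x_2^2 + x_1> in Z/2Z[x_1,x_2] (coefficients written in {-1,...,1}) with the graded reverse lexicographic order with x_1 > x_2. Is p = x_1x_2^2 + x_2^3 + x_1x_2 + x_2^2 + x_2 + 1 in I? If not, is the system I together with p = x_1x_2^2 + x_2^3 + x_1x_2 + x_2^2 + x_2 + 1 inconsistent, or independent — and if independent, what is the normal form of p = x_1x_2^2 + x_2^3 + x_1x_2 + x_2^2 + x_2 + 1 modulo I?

First compute the reduced Gröbner basis of I by Buchberger's algorithm.
f_1 = x_1x_2^2 + x_1x_2 + x_2^2 + x_2, LT = x_1x_2^2.
f_2 = x_1x_2 + x_1, LT = x_1x_2.
f_3 = x_1^2 + x_1x_2 + x_2^2 + x_1, LT = x_1^2.

S(f_1,f_2): lcm = x_1x_2^2. S = x_2^2 + x_2.
  leading term x_2^2: no divisor's leading term divides it; move x_2^2 to the remainder.
  leading term x_2: no divisor's leading term divides it; move x_2 to the remainder.
  remainder x_2^2 + x_2 ≠ 0; add h_4 = x_2^2 + x_2 to the basis.

The other S-polynomials (S(f_1,f_3), S(f_2,f_3), S(f_1,h_4), S(f_2,h_4), S(f_3,h_4)) all reduce to 0 modulo the current basis, so we have a Gröbner basis.
Inter-reduce: drop elements whose leading term is divisible by another's, tail-reduce, and make monic.
Reduced Gröbner basis: {x_1^2 + x_2, x_1x_2 + x_1, x_2^2 + x_2}.
Label its elements g_1 = x_1^2 + x_2, g_2 = x_1x_2 + x_1, g_3 = x_2^2 + x_2.

Reduce p = x_1x_2^2 + x_2^3 + x_1x_2 + x_2^2 + x_2 + 1 modulo G:
  leading term x_1x_2^2: subtract (x_2)·g_2 from x_1x_2^2 + x_2^3 + x_1x_2 + x_2^2 + x_2 + 1 → x_2^3 + x_2^2 + x_2 + 1
  leading term x_2^3: subtract (x_2)·g_3 from x_2^3 + x_2^2 + x_2 + 1 → x_2 + 1
  leading term x_2: no divisor's leading term divides it; move x_2 to the remainder.
  leading term 1: no divisor's leading term divides it; move 1 to the remainder.
  normal form = x_2 + 1.
The normal form is nonzero, so p ∉ I. Since p minus its normal form lies in I, I + (p) = I + (r) where r = x_2 + 1; decide whether this ideal is the whole ring.
Run Buchberger on G together with r (pairs among the g_i already reduce to 0 since G is a Gröbner basis):
g_1 = x_1^2 + x_2, LT = x_1^2.
g_2 = x_1x_2 + x_1, LT = x_1x_2.
g_3 = x_2^2 + x_2, LT = x_2^2.
r = x_2 + 1, LT = x_2.

The S-polynomials (S(g_1,g_2), S(g_1,g_3), S(g_1,r), S(g_2,g_3), S(g_2,r), S(g_3,r)) all reduce to 0 modulo the current basis, so we have a Gröbner basis.
Inter-reduce: drop elements whose leading term is divisible by another's, tail-reduce, and make monic.
Reduced Gröbner basis: {x_1^2 + 1, x_2 + 1}.
The reduced Gröbner basis of I + (p) is {x_1^2 + 1, x_2 + 1} ≠ {1}, a proper ideal, so the enlarged system stays consistent: p is independent of I, with normal form x_2 + 1.

x_1x_2^2 + x_2^3 + x_1x_2 + x_2^2 + x_2 + 1 is independent of I; its normal form modulo I is x_2 + 1.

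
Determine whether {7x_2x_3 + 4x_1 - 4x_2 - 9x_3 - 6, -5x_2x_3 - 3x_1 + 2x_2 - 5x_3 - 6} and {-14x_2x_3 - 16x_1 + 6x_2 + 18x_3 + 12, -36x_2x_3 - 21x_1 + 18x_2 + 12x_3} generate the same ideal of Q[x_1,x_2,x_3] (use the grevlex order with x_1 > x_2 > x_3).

Equality of ideals is decidable: compute both reduced Gröbner bases (unique for the ordering) and check whether they agree.
Buchberger on the first generating set:
f_1 = 7x_2x_3 + 4x_1 - 4x_2 - 9x_3 - 6, LT = x_2x_3.
f_2 = -5x_2x_3 - 3x_1 + 2x_2 - 5x_3 - 6, LT = x_2x_3.

S(f_1,f_2): lcm = x_2x_3. S = -1/35x_1 - 6/35x_2 - 16/7x_3 - 72/35.
  leading term x_1: no divisor's leading term divides it; move -1/35x_1 to the remainder.
  leading term x_2: no divisor's leading term divides it; move -6/35x_2 to the remainder.
  leading term x_3: no divisor's leading term divides it; move -16/7x_3 to the remainder.
  leading term 1: no divisor's leading term divides it; move -72/35 to the remainder.
  remainder -1/35x_1 - 6/35x_2 - 16/7x_3 - 72/35 ≠ 0; add g_3 = -1/35x_1 - 6/35x_2 - 16/7x_3 - 72/35 to the basis.

The other S-polynomials (S(f_1,g_3), S(f_2,g_3)) all reduce to 0 modulo the current basis, so we have a Gröbner basis.
Inter-reduce: drop elements whose leading term is divisible by another's, tail-reduce, and make monic.
Reduced Gröbner basis: {x_2x_3 - 4x_2 - 47x_3 - 42, x_1 + 6x_2 + 80x_3 + 72}.

Buchberger on the second generating set:
h_1 = -14x_2x_3 - 16x_1 + 6x_2 + 18x_3 + 12, LT = x_2x_3.
h_2 = -36x_2x_3 - 21x_1 + 18x_2 + 12x_3, LT = x_2x_3.

S(h_1,h_2): lcm = x_2x_3. S = 47/84x_1 + 1/14x_2 - 20/21x_3 - 6/7.
  leading term x_1: no divisor's leading term divides it; move 47/84x_1 to the remainder.
  leading term x_2: no divisor's leading term divides it; move 1/14x_2 to the remainder.
  leading term x_3: no divisor's leading term divides it; move -20/21x_3 to the remainder.
  leading term 1: no divisor's leading term divides it; move -6/7 to the remainder.
  remainder 47/84x_1 + 1/14x_2 - 20/21x_3 - 6/7 ≠ 0; add k_3 = 47/84x_1 + 1/14x_2 - 20/21x_3 - 6/7 to the basis.

The other S-polynomials (S(h_1,k_3), S(h_2,k_3)) all reduce to 0 modulo the current basis, so we have a Gröbner basis.
Inter-reduce: drop elements whose leading term is divisible by another's, tail-reduce, and make monic.
Reduced Gröbner basis: {x_2x_3 - 27/47x_2 + 31/47x_3 + 42/47, x_1 + 6/47x_2 - 80/47x_3 - 72/47}.

The bases are distinct; the ideals are different.
The choice of monomial ordering does not affect the verdict — as long as both bases are computed under the same ordering, their equality decides ideal equality.

No, the ideals differ.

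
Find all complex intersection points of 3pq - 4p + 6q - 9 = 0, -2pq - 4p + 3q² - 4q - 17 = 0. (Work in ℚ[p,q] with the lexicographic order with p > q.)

{(-3, 1), (-73/40 - sqrt(129)/40, 1/6 - sqrt(129)/6), (-73/40 + sqrt(129)/40, 1/6 + sqrt(129)/6)}

Compute a lex Gröbner basis by Buchberger's algorithm.
f_1 = 3pq - 4p + 6q - 9, LT = pq.
f_2 = -2pq - 4p + 3q² - 4q - 17, LT = pq.

S(f_1,f_2): lcm = pq. S = -10/3p + 3/2q² - 23/2.
  leading term p: no divisor's leading term divides it; move -10/3p to the remainder.
  leading term q²: no divisor's leading term divides it; move 3/2q² to the remainder.
  leading term 1: no divisor's leading term divides it; move -23/2 to the remainder.
  remainder -10/3p + 3/2q² - 23/2 ≠ 0; add h_3 = -10/3p + 3/2q² - 23/2 to the basis.

S(f_1,h_3): lcm = pq. S = -4/3p + 9/20q³ - 29/20q - 3.
  leading term p: subtract (⅖)·h_3 from -4/3p + 9/20q³ - 29/20q - 3 → 9/20q³ - ⅗q² - 29/20q + 8/5
  leading term q³: no divisor's leading term divides it; move 9/20q³ to the remainder.
  leading term q²: no divisor's leading term divides it; move -⅗q² to the remainder.
  leading term q: no divisor's leading term divides it; move -29/20q to the remainder.
  leading term 1: no divisor's leading term divides it; move 8/5 to the remainder.
  remainder 9/20q³ - ⅗q² - 29/20q + 8/5 ≠ 0; add h_4 = 9/20q³ - ⅗q² - 29/20q + 8/5 to the basis.

The other S-polynomials (S(f_2,h_3), S(f_1,h_4), S(f_2,h_4), S(h_3,h_4)) all reduce to 0 modulo the current basis, so we have a Gröbner basis.
Inter-reduce: drop elements whose leading term is divisible by another's, tail-reduce, and make monic.
Reduced Gröbner basis: {p - 9/20q² + 69/20, q³ - 4/3q² - 29/9q + 32/9}.

A lex Gröbner basis eliminates variables successively. Here q³ - 4/3q² - 29/9q + 32/9 depends only on q, with roots {1, 1/6 - sqrt(129)/6, 1/6 + sqrt(129)/6}; lifting each root through the earlier basis elements recovers the full solutions.
  q = 1: the earlier basis element becomes p + 3 = 0, giving p = -3 — point (-3, 1).
  q = 1/6 - sqrt(129)/6: the earlier basis element becomes p + sqrt(129)/40 + 73/40 = 0, giving p = -73/40 - sqrt(129)/40 — point (-73/40 - sqrt(129)/40, 1/6 - sqrt(129)/6).
  q = 1/6 + sqrt(129)/6: the earlier basis element becomes p - sqrt(129)/40 + 73/40 = 0, giving p = -73/40 + sqrt(129)/40 — point (-73/40 + sqrt(129)/40, 1/6 + sqrt(129)/6).
Each listed point satisfies every original equation (direct substitution).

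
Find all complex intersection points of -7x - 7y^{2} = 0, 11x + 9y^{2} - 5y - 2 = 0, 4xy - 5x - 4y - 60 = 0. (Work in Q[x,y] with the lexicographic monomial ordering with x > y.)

Compute a lex Gröbner basis by Buchberger's algorithm.
f_1 = -7x - 7y^{2}, LT = x.
f_2 = 11x + 9y^{2} - 5y - 2, LT = x.
f_3 = 4xy - 5x - 4y - 60, LT = xy.

S(f_1,f_2): lcm = x. S = \tfrac{2}{11}y^{2} + \tfrac{5}{11}y + \tfrac{2}{11}.
  leading term y^{2}: no divisor's leading term divides it; move \tfrac{2}{11}y^{2} to the remainder.
  leading term y: no divisor's leading term divides it; move \tfrac{5}{11}y to the remainder.
  leading term 1: no divisor's leading term divides it; move \tfrac{2}{11} to the remainder.
  remainder \tfrac{2}{11}y^{2} + \tfrac{5}{11}y + \tfrac{2}{11} ≠ 0; add h_4 = \tfrac{2}{11}y^{2} + \tfrac{5}{11}y + \tfrac{2}{11} to the basis.

S(f_1,f_3): lcm = xy. S = \tfrac{5}{4}x + y^{3} + y + 15.
  leading term x: subtract (-\tfrac{5}{28})·f_1 from \tfrac{5}{4}x + y^{3} + y + 15 → y^{3} - \tfrac{5}{4}y^{2} + y + 15
  leading term y^{3}: subtract (\tfrac{11}{2}y)·h_4 from y^{3} - \tfrac{5}{4}y^{2} + y + 15 → -\tfrac{15}{4}y^{2} + 15
  leading term y^{2}: subtract (-\tfrac{165}{8})·h_4 from -\tfrac{15}{4}y^{2} + 15 → \tfrac{75}{8}y + \tfrac{75}{4}
  leading term y: no divisor's leading term divides it; move \tfrac{75}{8}y to the remainder.
  leading term 1: no divisor's leading term divides it; move \tfrac{75}{4} to the remainder.
  remainder \tfrac{75}{8}y + \tfrac{75}{4} ≠ 0; add h_5 = \tfrac{75}{8}y + \tfrac{75}{4} to the basis.

The other S-polynomials (S(f_2,f_3), S(f_1,h_4), S(f_2,h_4), S(f_3,h_4), S(f_1,h_5), S(f_2,h_5), S(f_3,h_5), S(h_4,h_5)) all reduce to 0 modulo the current basis, so we have a Gröbner basis.
Inter-reduce: drop elements whose leading term is divisible by another's, tail-reduce, and make monic.
Reduced Gröbner basis: {x + 4, y + 2}.

From the last basis element, y + 2 = 0, so y takes values in {-2}. Each choice, substituted upward through the basis, yields the corresponding point(s) of the solution set.
  y = -2: the earlier basis element becomes x + 4 = 0, giving x = -4 — point (-4, -2).
Substituting each solution back into the original system confirms all equations vanish.

{(-4, -2)}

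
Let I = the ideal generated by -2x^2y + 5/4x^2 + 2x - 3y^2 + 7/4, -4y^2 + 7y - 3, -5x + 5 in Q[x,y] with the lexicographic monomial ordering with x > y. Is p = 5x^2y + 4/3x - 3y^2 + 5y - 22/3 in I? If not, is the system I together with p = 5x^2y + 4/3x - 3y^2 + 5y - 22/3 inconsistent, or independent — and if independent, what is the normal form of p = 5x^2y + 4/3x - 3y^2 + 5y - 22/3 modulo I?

Adjoining 5x^2y + 4/3x - 3y^2 + 5y - 22/3 makes the ideal the whole ring: the system is inconsistent.

First compute the reduced Gröbner basis of I by Buchberger's algorithm.
f_1 = -2x^2y + 5/4x^2 + 2x - 3y^2 + 7/4, LT = x^2y.
f_2 = -4y^2 + 7y - 3, LT = y^2.
f_3 = -5x + 5, LT = x.

S(f_1,f_2): lcm = x^2y^2. S = 9/8x^2y - 3/4x^2 - xy + 3/2y^3 - 7/8y.
  leading term x^2y: subtract (-9/16)·f_1 from 9/8x^2y - 3/4x^2 - xy + 3/2y^3 - 7/8y → -3/64x^2 - xy + 9/8x + 3/2y^3 - 27/16y^2 - 7/8y + 63/64
  leading term x^2: subtract (3/320x)·f_3 from -3/64x^2 - xy + 9/8x + 3/2y^3 - 27/16y^2 - 7/8y + 63/64 → -xy + 69/64x + 3/2y^3 - 27/16y^2 - 7/8y + 63/64
  leading term xy: subtract (1/5y)·f_3 from -xy + 69/64x + 3/2y^3 - 27/16y^2 - 7/8y + 63/64 → 69/64x + 3/2y^3 - 27/16y^2 - 15/8y + 63/64
  leading term x: subtract (-69/320)·f_3 from 69/64x + 3/2y^3 - 27/16y^2 - 15/8y + 63/64 → 3/2y^3 - 27/16y^2 - 15/8y + 33/16
  leading term y^3: subtract (-3/8y)·f_2 from 3/2y^3 - 27/16y^2 - 15/8y + 33/16 → 15/16y^2 - 3y + 33/16
  leading term y^2: subtract (-15/64)·f_2 from 15/16y^2 - 3y + 33/16 → -87/64y + 87/64
  leading term y: no divisor's leading term divides it; move -87/64y to the remainder.
  leading term 1: no divisor's leading term divides it; move 87/64 to the remainder.
  remainder -87/64y + 87/64 ≠ 0; add h_4 = -87/64y + 87/64 to the basis.

S(f_1,f_3): lcm = x^2y. S = -5/8x^2 + xy - x + 3/2y^2 - 7/8.
  leading term x^2: subtract (1/8x)·f_3 from -5/8x^2 + xy - x + 3/2y^2 - 7/8 → xy - 13/8x + 3/2y^2 - 7/8
  leading term xy: subtract (-1/5y)·f_3 from xy - 13/8x + 3/2y^2 - 7/8 → -13/8x + 3/2y^2 + y - 7/8
  leading term x: subtract (13/40)·f_3 from -13/8x + 3/2y^2 + y - 7/8 → 3/2y^2 + y - 5/2
  leading term y^2: subtract (-3/8)·f_2 from 3/2y^2 + y - 5/2 → 29/8y - 29/8
  leading term y: subtract (-8/3)·h_4 from 29/8y - 29/8 → 0
  remainder 0.

S(f_2,f_3): leading monomials are coprime, so the S-polynomial reduces to 0 (Buchberger's first criterion).
S(f_1,h_4): lcm = x^2y. S = 3/8x^2 - x + 3/2y^2 - 7/8.
  leading term x^2: subtract (-3/40x)·f_3 from 3/8x^2 - x + 3/2y^2 - 7/8 → -5/8x + 3/2y^2 - 7/8
  leading term x: subtract (1/8)·f_3 from -5/8x + 3/2y^2 - 7/8 → 3/2y^2 - 3/2
  leading term y^2: subtract (-3/8)·f_2 from 3/2y^2 - 3/2 → 21/8y - 21/8
  leading term y: subtract (-56/29)·h_4 from 21/8y - 21/8 → 0
  remainder 0.

S(f_2,h_4): lcm = y^2. S = -3/4y + 3/4.
  leading term y: subtract (16/29)·h_4 from -3/4y + 3/4 → 0
  remainder 0.

S(f_3,h_4): leading monomials are coprime, so the S-polynomial reduces to 0 (Buchberger's first criterion).
Every S-polynomial of the final basis reduces to 0, so we have a Gröbner basis.
Inter-reduce: drop elements whose leading term is divisible by another's, tail-reduce, and make monic.
Reduced Gröbner basis: {x - 1, y - 1}.
Label its elements g_1 = x - 1, g_2 = y - 1.

Reduce p = 5x^2y + 4/3x - 3y^2 + 5y - 22/3 modulo G:
  leading term x^2y: subtract (5xy)·g_1 from 5x^2y + 4/3x - 3y^2 + 5y - 22/3 → 5xy + 4/3x - 3y^2 + 5y - 22/3
  leading term xy: subtract (5y)·g_1 from 5xy + 4/3x - 3y^2 + 5y - 22/3 → 4/3x - 3y^2 + 10y - 22/3
  leading term x: subtract (4/3)·g_1 from 4/3x - 3y^2 + 10y - 22/3 → -3y^2 + 10y - 6
  leading term y^2: subtract (-3y)·g_2 from -3y^2 + 10y - 6 → 7y - 6
  leading term y: subtract (7)·g_2 from 7y - 6 → 1
  leading term 1: no divisor's leading term divides it; move 1 to the remainder.
  normal form = 1.
The normal form is nonzero, so p ∉ I. Since p minus its normal form lies in I, I + (p) = I + (r) where r = 1; decide whether this ideal is the whole ring.
Here r = 1 is a nonzero constant, hence a unit: 1 ∈ I + (p), the Gröbner basis of I + (p) is {1}, and the enlarged system has no common solution — adjoining p is inconsistent.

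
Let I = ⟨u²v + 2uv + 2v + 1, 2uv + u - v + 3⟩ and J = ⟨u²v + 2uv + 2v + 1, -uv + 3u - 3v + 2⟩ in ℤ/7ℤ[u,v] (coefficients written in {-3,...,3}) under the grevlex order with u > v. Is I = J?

Two ideals are equal iff their reduced Gröbner bases coincide (the reduced basis is unique for a fixed ordering).
Buchberger on the first generating set:
f_1 = u²v + 2uv + 2v + 1, LT = u²v.
f_2 = 2uv + u - v + 3, LT = uv.

S(f_1,f_2): lcm = u²v. S = 3u² - uv + 2u + 2v + 1.
  reduce S modulo (f_1, f_2):
  remainder 3u² - u - 2v - 1 ≠ 0; add g_3 = 3u² - u - 2v - 1 to the basis.

S(f_1,g_3): lcm = u²v. S = 3v² + 1.
  reduce S modulo (f_1, f_2, g_3):
  remainder 3v² + 1 ≠ 0; add g_4 = 3v² + 1 to the basis.

The other S-polynomials (S(f_2,g_3), S(f_1,g_4), S(f_2,g_4), S(g_3,g_4)) all reduce to 0 modulo the current basis, so we have a Gröbner basis.
Inter-reduce: drop elements whose leading term is divisible by another's, tail-reduce, and make monic.
Reduced Gröbner basis: {u² + 2u - 3v + 2, uv - 3u + 3v - 2, v² - 2}.

Buchberger on the second generating set:
h_1 = u²v + 2uv + 2v + 1, LT = u²v.
h_2 = -uv + 3u - 3v + 2, LT = uv.

S(h_1,h_2): lcm = u²v. S = 3u² - uv + 2u + 2v + 1.
  reduce S modulo (h_1, h_2):
  remainder 3u² - u - 2v - 1 ≠ 0; add k_3 = 3u² - u - 2v - 1 to the basis.

S(h_1,k_3): lcm = u²v. S = 3v² + 1.
  reduce S modulo (h_1, h_2, k_3):
  remainder 3v² + 1 ≠ 0; add k_4 = 3v² + 1 to the basis.

The other S-polynomials (S(h_2,k_3), S(h_1,k_4), S(h_2,k_4), S(k_3,k_4)) all reduce to 0 modulo the current basis, so we have a Gröbner basis.
Inter-reduce: drop elements whose leading term is divisible by another's, tail-reduce, and make monic.
Reduced Gröbner basis: {u² + 2u - 3v + 2, uv - 3u + 3v - 2, v² - 2}.

The two bases agree; hence the ideals are identical.

Yes, the ideals are equal.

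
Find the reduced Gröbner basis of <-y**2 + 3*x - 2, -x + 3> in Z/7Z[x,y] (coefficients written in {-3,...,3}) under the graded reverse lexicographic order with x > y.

f_1 = -y**2 + 3*x - 2, LT = y**2.
f_2 = -x + 3, LT = x.

The S-polynomials (S(f_1,f_2)) all reduce to 0 modulo the current basis, so we have a Gröbner basis.

G = {y**2, x - 3}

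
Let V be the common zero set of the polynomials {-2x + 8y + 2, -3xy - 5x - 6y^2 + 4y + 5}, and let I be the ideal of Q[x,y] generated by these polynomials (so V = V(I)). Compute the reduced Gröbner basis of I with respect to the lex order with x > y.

G = {x - 4y - 1, y^2 + 19/18y}

f_1 = -2x + 8y + 2, LT = x.
f_2 = -3xy - 5x - 6y^2 + 4y + 5, LT = xy.

S(f_1,f_2): lcm = xy. S = -5/3x - 6y^2 + 1/3y + 5/3.
  reduce S modulo (f_1, f_2):
  remainder -6y^2 - 19/3y ≠ 0; add g_3 = -6y^2 - 19/3y to the basis.

The other S-polynomials (S(f_1,g_3), S(f_2,g_3)) all reduce to 0 modulo the current basis, so we have a Gröbner basis.
Inter-reduce: drop elements whose leading term is divisible by another's, tail-reduce, and make monic.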